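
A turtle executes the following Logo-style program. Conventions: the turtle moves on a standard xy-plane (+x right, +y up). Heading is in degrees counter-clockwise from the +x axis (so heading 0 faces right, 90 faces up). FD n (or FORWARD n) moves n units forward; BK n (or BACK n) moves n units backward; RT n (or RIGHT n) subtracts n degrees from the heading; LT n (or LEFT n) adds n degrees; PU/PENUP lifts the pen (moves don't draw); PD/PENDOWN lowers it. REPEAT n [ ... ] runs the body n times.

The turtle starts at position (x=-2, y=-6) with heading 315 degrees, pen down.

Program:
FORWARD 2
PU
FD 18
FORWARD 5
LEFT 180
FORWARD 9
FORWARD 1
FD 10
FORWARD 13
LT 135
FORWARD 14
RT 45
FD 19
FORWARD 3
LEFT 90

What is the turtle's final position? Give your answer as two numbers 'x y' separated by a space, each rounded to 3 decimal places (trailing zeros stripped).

Executing turtle program step by step:
Start: pos=(-2,-6), heading=315, pen down
FD 2: (-2,-6) -> (-0.586,-7.414) [heading=315, draw]
PU: pen up
FD 18: (-0.586,-7.414) -> (12.142,-20.142) [heading=315, move]
FD 5: (12.142,-20.142) -> (15.678,-23.678) [heading=315, move]
LT 180: heading 315 -> 135
FD 9: (15.678,-23.678) -> (9.314,-17.314) [heading=135, move]
FD 1: (9.314,-17.314) -> (8.607,-16.607) [heading=135, move]
FD 10: (8.607,-16.607) -> (1.536,-9.536) [heading=135, move]
FD 13: (1.536,-9.536) -> (-7.657,-0.343) [heading=135, move]
LT 135: heading 135 -> 270
FD 14: (-7.657,-0.343) -> (-7.657,-14.343) [heading=270, move]
RT 45: heading 270 -> 225
FD 19: (-7.657,-14.343) -> (-21.092,-27.778) [heading=225, move]
FD 3: (-21.092,-27.778) -> (-23.213,-29.899) [heading=225, move]
LT 90: heading 225 -> 315
Final: pos=(-23.213,-29.899), heading=315, 1 segment(s) drawn

Answer: -23.213 -29.899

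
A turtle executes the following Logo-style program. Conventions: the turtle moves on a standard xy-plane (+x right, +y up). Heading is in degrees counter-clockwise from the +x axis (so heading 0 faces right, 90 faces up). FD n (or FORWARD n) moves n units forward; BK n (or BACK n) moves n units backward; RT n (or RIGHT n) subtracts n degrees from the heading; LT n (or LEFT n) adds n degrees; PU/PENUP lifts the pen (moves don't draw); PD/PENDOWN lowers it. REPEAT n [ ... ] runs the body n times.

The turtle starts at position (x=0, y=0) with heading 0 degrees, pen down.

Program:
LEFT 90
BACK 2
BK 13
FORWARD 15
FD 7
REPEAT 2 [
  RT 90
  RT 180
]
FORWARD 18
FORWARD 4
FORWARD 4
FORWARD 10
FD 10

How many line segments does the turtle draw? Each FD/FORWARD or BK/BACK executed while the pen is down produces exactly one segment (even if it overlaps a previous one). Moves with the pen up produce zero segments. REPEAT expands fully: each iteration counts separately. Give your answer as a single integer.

Executing turtle program step by step:
Start: pos=(0,0), heading=0, pen down
LT 90: heading 0 -> 90
BK 2: (0,0) -> (0,-2) [heading=90, draw]
BK 13: (0,-2) -> (0,-15) [heading=90, draw]
FD 15: (0,-15) -> (0,0) [heading=90, draw]
FD 7: (0,0) -> (0,7) [heading=90, draw]
REPEAT 2 [
  -- iteration 1/2 --
  RT 90: heading 90 -> 0
  RT 180: heading 0 -> 180
  -- iteration 2/2 --
  RT 90: heading 180 -> 90
  RT 180: heading 90 -> 270
]
FD 18: (0,7) -> (0,-11) [heading=270, draw]
FD 4: (0,-11) -> (0,-15) [heading=270, draw]
FD 4: (0,-15) -> (0,-19) [heading=270, draw]
FD 10: (0,-19) -> (0,-29) [heading=270, draw]
FD 10: (0,-29) -> (0,-39) [heading=270, draw]
Final: pos=(0,-39), heading=270, 9 segment(s) drawn
Segments drawn: 9

Answer: 9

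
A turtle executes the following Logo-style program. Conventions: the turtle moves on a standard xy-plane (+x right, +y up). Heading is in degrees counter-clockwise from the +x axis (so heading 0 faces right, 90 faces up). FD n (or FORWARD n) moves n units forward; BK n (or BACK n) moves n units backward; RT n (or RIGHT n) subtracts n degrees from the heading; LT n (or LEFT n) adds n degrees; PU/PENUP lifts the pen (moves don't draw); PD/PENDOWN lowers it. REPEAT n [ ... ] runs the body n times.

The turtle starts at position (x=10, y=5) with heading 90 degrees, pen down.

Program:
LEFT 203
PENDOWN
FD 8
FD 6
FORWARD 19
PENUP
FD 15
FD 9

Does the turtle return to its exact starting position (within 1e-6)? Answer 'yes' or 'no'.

Answer: no

Derivation:
Executing turtle program step by step:
Start: pos=(10,5), heading=90, pen down
LT 203: heading 90 -> 293
PD: pen down
FD 8: (10,5) -> (13.126,-2.364) [heading=293, draw]
FD 6: (13.126,-2.364) -> (15.47,-7.887) [heading=293, draw]
FD 19: (15.47,-7.887) -> (22.894,-25.377) [heading=293, draw]
PU: pen up
FD 15: (22.894,-25.377) -> (28.755,-39.184) [heading=293, move]
FD 9: (28.755,-39.184) -> (32.272,-47.469) [heading=293, move]
Final: pos=(32.272,-47.469), heading=293, 3 segment(s) drawn

Start position: (10, 5)
Final position: (32.272, -47.469)
Distance = 57; >= 1e-6 -> NOT closed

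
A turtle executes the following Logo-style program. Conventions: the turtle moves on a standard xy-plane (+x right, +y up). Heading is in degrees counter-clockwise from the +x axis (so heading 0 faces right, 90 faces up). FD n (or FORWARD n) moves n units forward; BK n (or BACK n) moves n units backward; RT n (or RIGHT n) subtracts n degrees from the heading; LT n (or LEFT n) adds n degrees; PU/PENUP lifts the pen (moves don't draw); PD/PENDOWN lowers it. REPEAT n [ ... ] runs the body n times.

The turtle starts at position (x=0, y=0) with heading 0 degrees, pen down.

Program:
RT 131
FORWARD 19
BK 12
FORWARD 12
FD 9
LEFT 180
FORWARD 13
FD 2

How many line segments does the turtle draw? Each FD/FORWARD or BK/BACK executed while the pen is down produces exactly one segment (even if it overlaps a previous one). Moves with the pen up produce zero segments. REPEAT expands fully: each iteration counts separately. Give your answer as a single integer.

Executing turtle program step by step:
Start: pos=(0,0), heading=0, pen down
RT 131: heading 0 -> 229
FD 19: (0,0) -> (-12.465,-14.339) [heading=229, draw]
BK 12: (-12.465,-14.339) -> (-4.592,-5.283) [heading=229, draw]
FD 12: (-4.592,-5.283) -> (-12.465,-14.339) [heading=229, draw]
FD 9: (-12.465,-14.339) -> (-18.37,-21.132) [heading=229, draw]
LT 180: heading 229 -> 49
FD 13: (-18.37,-21.132) -> (-9.841,-11.321) [heading=49, draw]
FD 2: (-9.841,-11.321) -> (-8.529,-9.811) [heading=49, draw]
Final: pos=(-8.529,-9.811), heading=49, 6 segment(s) drawn
Segments drawn: 6

Answer: 6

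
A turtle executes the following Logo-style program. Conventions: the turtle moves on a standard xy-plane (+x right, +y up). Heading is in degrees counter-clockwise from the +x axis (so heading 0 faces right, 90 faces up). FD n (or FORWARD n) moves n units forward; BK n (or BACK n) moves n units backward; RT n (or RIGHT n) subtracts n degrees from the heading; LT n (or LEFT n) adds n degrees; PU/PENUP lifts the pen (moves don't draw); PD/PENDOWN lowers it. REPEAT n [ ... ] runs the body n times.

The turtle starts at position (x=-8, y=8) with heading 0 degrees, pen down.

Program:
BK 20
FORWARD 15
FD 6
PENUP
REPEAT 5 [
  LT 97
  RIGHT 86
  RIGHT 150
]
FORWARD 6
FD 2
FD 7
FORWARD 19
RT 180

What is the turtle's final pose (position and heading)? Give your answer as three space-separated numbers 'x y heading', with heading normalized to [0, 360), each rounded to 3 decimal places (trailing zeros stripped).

Answer: 23.814 22.369 205

Derivation:
Executing turtle program step by step:
Start: pos=(-8,8), heading=0, pen down
BK 20: (-8,8) -> (-28,8) [heading=0, draw]
FD 15: (-28,8) -> (-13,8) [heading=0, draw]
FD 6: (-13,8) -> (-7,8) [heading=0, draw]
PU: pen up
REPEAT 5 [
  -- iteration 1/5 --
  LT 97: heading 0 -> 97
  RT 86: heading 97 -> 11
  RT 150: heading 11 -> 221
  -- iteration 2/5 --
  LT 97: heading 221 -> 318
  RT 86: heading 318 -> 232
  RT 150: heading 232 -> 82
  -- iteration 3/5 --
  LT 97: heading 82 -> 179
  RT 86: heading 179 -> 93
  RT 150: heading 93 -> 303
  -- iteration 4/5 --
  LT 97: heading 303 -> 40
  RT 86: heading 40 -> 314
  RT 150: heading 314 -> 164
  -- iteration 5/5 --
  LT 97: heading 164 -> 261
  RT 86: heading 261 -> 175
  RT 150: heading 175 -> 25
]
FD 6: (-7,8) -> (-1.562,10.536) [heading=25, move]
FD 2: (-1.562,10.536) -> (0.25,11.381) [heading=25, move]
FD 7: (0.25,11.381) -> (6.595,14.339) [heading=25, move]
FD 19: (6.595,14.339) -> (23.814,22.369) [heading=25, move]
RT 180: heading 25 -> 205
Final: pos=(23.814,22.369), heading=205, 3 segment(s) drawn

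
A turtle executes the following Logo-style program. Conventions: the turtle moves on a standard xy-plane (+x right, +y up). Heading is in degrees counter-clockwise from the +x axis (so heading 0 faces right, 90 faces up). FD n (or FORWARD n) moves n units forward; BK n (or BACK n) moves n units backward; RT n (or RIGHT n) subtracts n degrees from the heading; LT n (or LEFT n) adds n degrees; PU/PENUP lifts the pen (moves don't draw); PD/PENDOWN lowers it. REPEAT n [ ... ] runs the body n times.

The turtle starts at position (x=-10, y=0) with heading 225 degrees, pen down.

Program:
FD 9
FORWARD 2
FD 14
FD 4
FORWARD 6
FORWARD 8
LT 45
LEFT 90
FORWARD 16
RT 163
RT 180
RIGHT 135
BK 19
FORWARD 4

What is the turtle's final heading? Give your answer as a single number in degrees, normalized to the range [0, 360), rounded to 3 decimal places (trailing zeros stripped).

Answer: 242

Derivation:
Executing turtle program step by step:
Start: pos=(-10,0), heading=225, pen down
FD 9: (-10,0) -> (-16.364,-6.364) [heading=225, draw]
FD 2: (-16.364,-6.364) -> (-17.778,-7.778) [heading=225, draw]
FD 14: (-17.778,-7.778) -> (-27.678,-17.678) [heading=225, draw]
FD 4: (-27.678,-17.678) -> (-30.506,-20.506) [heading=225, draw]
FD 6: (-30.506,-20.506) -> (-34.749,-24.749) [heading=225, draw]
FD 8: (-34.749,-24.749) -> (-40.406,-30.406) [heading=225, draw]
LT 45: heading 225 -> 270
LT 90: heading 270 -> 0
FD 16: (-40.406,-30.406) -> (-24.406,-30.406) [heading=0, draw]
RT 163: heading 0 -> 197
RT 180: heading 197 -> 17
RT 135: heading 17 -> 242
BK 19: (-24.406,-30.406) -> (-15.486,-13.63) [heading=242, draw]
FD 4: (-15.486,-13.63) -> (-17.364,-17.161) [heading=242, draw]
Final: pos=(-17.364,-17.161), heading=242, 9 segment(s) drawn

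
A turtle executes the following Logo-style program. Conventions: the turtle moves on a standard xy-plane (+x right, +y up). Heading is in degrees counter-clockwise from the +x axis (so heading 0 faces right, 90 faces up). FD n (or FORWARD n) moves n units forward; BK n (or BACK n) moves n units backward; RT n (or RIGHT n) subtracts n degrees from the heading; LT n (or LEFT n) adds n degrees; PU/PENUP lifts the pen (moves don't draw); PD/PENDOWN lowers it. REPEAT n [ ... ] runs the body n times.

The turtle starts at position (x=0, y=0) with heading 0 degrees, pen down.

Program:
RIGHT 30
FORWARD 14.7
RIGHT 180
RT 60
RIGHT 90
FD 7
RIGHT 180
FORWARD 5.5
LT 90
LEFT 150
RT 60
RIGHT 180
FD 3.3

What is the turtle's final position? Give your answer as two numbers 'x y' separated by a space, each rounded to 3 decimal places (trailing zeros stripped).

Answer: 10.931 -7.35

Derivation:
Executing turtle program step by step:
Start: pos=(0,0), heading=0, pen down
RT 30: heading 0 -> 330
FD 14.7: (0,0) -> (12.731,-7.35) [heading=330, draw]
RT 180: heading 330 -> 150
RT 60: heading 150 -> 90
RT 90: heading 90 -> 0
FD 7: (12.731,-7.35) -> (19.731,-7.35) [heading=0, draw]
RT 180: heading 0 -> 180
FD 5.5: (19.731,-7.35) -> (14.231,-7.35) [heading=180, draw]
LT 90: heading 180 -> 270
LT 150: heading 270 -> 60
RT 60: heading 60 -> 0
RT 180: heading 0 -> 180
FD 3.3: (14.231,-7.35) -> (10.931,-7.35) [heading=180, draw]
Final: pos=(10.931,-7.35), heading=180, 4 segment(s) drawn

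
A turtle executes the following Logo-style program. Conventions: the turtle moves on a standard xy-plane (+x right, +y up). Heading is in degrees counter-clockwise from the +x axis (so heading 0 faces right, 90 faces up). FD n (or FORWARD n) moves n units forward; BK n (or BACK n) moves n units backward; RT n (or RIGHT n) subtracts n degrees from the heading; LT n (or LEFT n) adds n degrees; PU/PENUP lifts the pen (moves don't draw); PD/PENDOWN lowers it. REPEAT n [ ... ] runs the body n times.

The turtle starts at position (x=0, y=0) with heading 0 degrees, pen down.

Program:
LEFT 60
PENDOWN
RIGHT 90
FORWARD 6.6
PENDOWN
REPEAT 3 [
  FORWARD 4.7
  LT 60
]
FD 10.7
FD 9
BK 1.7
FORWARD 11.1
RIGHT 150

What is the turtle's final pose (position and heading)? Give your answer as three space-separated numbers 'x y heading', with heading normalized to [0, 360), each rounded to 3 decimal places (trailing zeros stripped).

Executing turtle program step by step:
Start: pos=(0,0), heading=0, pen down
LT 60: heading 0 -> 60
PD: pen down
RT 90: heading 60 -> 330
FD 6.6: (0,0) -> (5.716,-3.3) [heading=330, draw]
PD: pen down
REPEAT 3 [
  -- iteration 1/3 --
  FD 4.7: (5.716,-3.3) -> (9.786,-5.65) [heading=330, draw]
  LT 60: heading 330 -> 30
  -- iteration 2/3 --
  FD 4.7: (9.786,-5.65) -> (13.856,-3.3) [heading=30, draw]
  LT 60: heading 30 -> 90
  -- iteration 3/3 --
  FD 4.7: (13.856,-3.3) -> (13.856,1.4) [heading=90, draw]
  LT 60: heading 90 -> 150
]
FD 10.7: (13.856,1.4) -> (4.59,6.75) [heading=150, draw]
FD 9: (4.59,6.75) -> (-3.204,11.25) [heading=150, draw]
BK 1.7: (-3.204,11.25) -> (-1.732,10.4) [heading=150, draw]
FD 11.1: (-1.732,10.4) -> (-11.345,15.95) [heading=150, draw]
RT 150: heading 150 -> 0
Final: pos=(-11.345,15.95), heading=0, 8 segment(s) drawn

Answer: -11.345 15.95 0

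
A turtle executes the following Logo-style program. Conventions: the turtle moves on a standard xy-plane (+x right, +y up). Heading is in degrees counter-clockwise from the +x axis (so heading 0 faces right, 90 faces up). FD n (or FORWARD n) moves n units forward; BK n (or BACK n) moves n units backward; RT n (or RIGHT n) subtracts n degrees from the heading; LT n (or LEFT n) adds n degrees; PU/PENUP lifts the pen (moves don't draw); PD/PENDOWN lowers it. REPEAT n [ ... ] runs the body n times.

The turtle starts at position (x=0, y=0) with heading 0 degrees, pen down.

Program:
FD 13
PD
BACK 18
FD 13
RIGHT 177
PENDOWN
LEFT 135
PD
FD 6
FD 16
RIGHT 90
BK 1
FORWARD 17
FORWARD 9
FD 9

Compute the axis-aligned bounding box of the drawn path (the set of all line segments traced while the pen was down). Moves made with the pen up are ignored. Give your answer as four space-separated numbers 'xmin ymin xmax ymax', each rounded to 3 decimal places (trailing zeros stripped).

Executing turtle program step by step:
Start: pos=(0,0), heading=0, pen down
FD 13: (0,0) -> (13,0) [heading=0, draw]
PD: pen down
BK 18: (13,0) -> (-5,0) [heading=0, draw]
FD 13: (-5,0) -> (8,0) [heading=0, draw]
RT 177: heading 0 -> 183
PD: pen down
LT 135: heading 183 -> 318
PD: pen down
FD 6: (8,0) -> (12.459,-4.015) [heading=318, draw]
FD 16: (12.459,-4.015) -> (24.349,-14.721) [heading=318, draw]
RT 90: heading 318 -> 228
BK 1: (24.349,-14.721) -> (25.018,-13.978) [heading=228, draw]
FD 17: (25.018,-13.978) -> (13.643,-26.611) [heading=228, draw]
FD 9: (13.643,-26.611) -> (7.621,-33.299) [heading=228, draw]
FD 9: (7.621,-33.299) -> (1.599,-39.988) [heading=228, draw]
Final: pos=(1.599,-39.988), heading=228, 9 segment(s) drawn

Segment endpoints: x in {-5, 0, 1.599, 7.621, 8, 12.459, 13, 13.643, 24.349, 25.018}, y in {-39.988, -33.299, -26.611, -14.721, -13.978, -4.015, 0}
xmin=-5, ymin=-39.988, xmax=25.018, ymax=0

Answer: -5 -39.988 25.018 0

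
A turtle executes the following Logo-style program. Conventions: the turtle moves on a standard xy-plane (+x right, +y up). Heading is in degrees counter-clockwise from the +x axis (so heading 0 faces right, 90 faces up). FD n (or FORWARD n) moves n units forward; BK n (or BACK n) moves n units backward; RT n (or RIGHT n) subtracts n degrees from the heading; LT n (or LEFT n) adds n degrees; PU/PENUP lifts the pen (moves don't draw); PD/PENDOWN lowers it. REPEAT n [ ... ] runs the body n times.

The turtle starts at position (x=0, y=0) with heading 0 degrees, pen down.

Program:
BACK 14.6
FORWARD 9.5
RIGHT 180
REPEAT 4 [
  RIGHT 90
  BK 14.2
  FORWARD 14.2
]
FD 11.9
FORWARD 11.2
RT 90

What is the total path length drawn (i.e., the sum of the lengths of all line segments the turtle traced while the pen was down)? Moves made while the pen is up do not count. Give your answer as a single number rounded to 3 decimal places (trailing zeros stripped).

Answer: 160.8

Derivation:
Executing turtle program step by step:
Start: pos=(0,0), heading=0, pen down
BK 14.6: (0,0) -> (-14.6,0) [heading=0, draw]
FD 9.5: (-14.6,0) -> (-5.1,0) [heading=0, draw]
RT 180: heading 0 -> 180
REPEAT 4 [
  -- iteration 1/4 --
  RT 90: heading 180 -> 90
  BK 14.2: (-5.1,0) -> (-5.1,-14.2) [heading=90, draw]
  FD 14.2: (-5.1,-14.2) -> (-5.1,0) [heading=90, draw]
  -- iteration 2/4 --
  RT 90: heading 90 -> 0
  BK 14.2: (-5.1,0) -> (-19.3,0) [heading=0, draw]
  FD 14.2: (-19.3,0) -> (-5.1,0) [heading=0, draw]
  -- iteration 3/4 --
  RT 90: heading 0 -> 270
  BK 14.2: (-5.1,0) -> (-5.1,14.2) [heading=270, draw]
  FD 14.2: (-5.1,14.2) -> (-5.1,0) [heading=270, draw]
  -- iteration 4/4 --
  RT 90: heading 270 -> 180
  BK 14.2: (-5.1,0) -> (9.1,0) [heading=180, draw]
  FD 14.2: (9.1,0) -> (-5.1,0) [heading=180, draw]
]
FD 11.9: (-5.1,0) -> (-17,0) [heading=180, draw]
FD 11.2: (-17,0) -> (-28.2,0) [heading=180, draw]
RT 90: heading 180 -> 90
Final: pos=(-28.2,0), heading=90, 12 segment(s) drawn

Segment lengths:
  seg 1: (0,0) -> (-14.6,0), length = 14.6
  seg 2: (-14.6,0) -> (-5.1,0), length = 9.5
  seg 3: (-5.1,0) -> (-5.1,-14.2), length = 14.2
  seg 4: (-5.1,-14.2) -> (-5.1,0), length = 14.2
  seg 5: (-5.1,0) -> (-19.3,0), length = 14.2
  seg 6: (-19.3,0) -> (-5.1,0), length = 14.2
  seg 7: (-5.1,0) -> (-5.1,14.2), length = 14.2
  seg 8: (-5.1,14.2) -> (-5.1,0), length = 14.2
  seg 9: (-5.1,0) -> (9.1,0), length = 14.2
  seg 10: (9.1,0) -> (-5.1,0), length = 14.2
  seg 11: (-5.1,0) -> (-17,0), length = 11.9
  seg 12: (-17,0) -> (-28.2,0), length = 11.2
Total = 160.8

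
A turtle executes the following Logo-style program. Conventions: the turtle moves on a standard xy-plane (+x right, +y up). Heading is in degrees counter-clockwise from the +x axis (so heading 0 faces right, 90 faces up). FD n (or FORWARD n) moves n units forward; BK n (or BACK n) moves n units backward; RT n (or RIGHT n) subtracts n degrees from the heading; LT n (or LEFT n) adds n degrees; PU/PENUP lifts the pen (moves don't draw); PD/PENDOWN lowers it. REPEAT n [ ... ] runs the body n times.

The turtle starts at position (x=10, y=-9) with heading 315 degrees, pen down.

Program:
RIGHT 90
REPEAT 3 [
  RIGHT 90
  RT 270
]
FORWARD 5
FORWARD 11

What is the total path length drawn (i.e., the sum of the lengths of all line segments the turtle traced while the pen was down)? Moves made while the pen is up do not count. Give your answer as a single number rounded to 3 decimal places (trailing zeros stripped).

Executing turtle program step by step:
Start: pos=(10,-9), heading=315, pen down
RT 90: heading 315 -> 225
REPEAT 3 [
  -- iteration 1/3 --
  RT 90: heading 225 -> 135
  RT 270: heading 135 -> 225
  -- iteration 2/3 --
  RT 90: heading 225 -> 135
  RT 270: heading 135 -> 225
  -- iteration 3/3 --
  RT 90: heading 225 -> 135
  RT 270: heading 135 -> 225
]
FD 5: (10,-9) -> (6.464,-12.536) [heading=225, draw]
FD 11: (6.464,-12.536) -> (-1.314,-20.314) [heading=225, draw]
Final: pos=(-1.314,-20.314), heading=225, 2 segment(s) drawn

Segment lengths:
  seg 1: (10,-9) -> (6.464,-12.536), length = 5
  seg 2: (6.464,-12.536) -> (-1.314,-20.314), length = 11
Total = 16

Answer: 16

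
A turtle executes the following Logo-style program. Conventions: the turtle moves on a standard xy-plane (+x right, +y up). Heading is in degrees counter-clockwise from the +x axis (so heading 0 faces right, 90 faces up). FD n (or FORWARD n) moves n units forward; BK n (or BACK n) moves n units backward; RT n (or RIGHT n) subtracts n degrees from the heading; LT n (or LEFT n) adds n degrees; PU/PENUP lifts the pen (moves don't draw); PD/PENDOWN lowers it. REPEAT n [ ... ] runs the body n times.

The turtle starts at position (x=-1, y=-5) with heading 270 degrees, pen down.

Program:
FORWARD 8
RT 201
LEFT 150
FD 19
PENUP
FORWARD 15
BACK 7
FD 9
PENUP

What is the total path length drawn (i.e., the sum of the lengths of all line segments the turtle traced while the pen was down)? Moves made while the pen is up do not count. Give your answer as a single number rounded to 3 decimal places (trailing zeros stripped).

Executing turtle program step by step:
Start: pos=(-1,-5), heading=270, pen down
FD 8: (-1,-5) -> (-1,-13) [heading=270, draw]
RT 201: heading 270 -> 69
LT 150: heading 69 -> 219
FD 19: (-1,-13) -> (-15.766,-24.957) [heading=219, draw]
PU: pen up
FD 15: (-15.766,-24.957) -> (-27.423,-34.397) [heading=219, move]
BK 7: (-27.423,-34.397) -> (-21.983,-29.992) [heading=219, move]
FD 9: (-21.983,-29.992) -> (-28.977,-35.656) [heading=219, move]
PU: pen up
Final: pos=(-28.977,-35.656), heading=219, 2 segment(s) drawn

Segment lengths:
  seg 1: (-1,-5) -> (-1,-13), length = 8
  seg 2: (-1,-13) -> (-15.766,-24.957), length = 19
Total = 27

Answer: 27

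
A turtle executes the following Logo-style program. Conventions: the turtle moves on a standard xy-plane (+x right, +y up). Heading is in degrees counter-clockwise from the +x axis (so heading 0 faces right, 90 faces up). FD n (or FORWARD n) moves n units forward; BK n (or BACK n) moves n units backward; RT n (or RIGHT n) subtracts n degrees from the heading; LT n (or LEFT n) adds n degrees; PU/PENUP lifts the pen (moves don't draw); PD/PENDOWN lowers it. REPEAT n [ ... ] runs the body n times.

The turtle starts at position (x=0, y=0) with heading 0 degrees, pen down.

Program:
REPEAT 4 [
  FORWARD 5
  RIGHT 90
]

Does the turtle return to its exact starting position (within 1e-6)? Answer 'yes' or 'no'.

Answer: yes

Derivation:
Executing turtle program step by step:
Start: pos=(0,0), heading=0, pen down
REPEAT 4 [
  -- iteration 1/4 --
  FD 5: (0,0) -> (5,0) [heading=0, draw]
  RT 90: heading 0 -> 270
  -- iteration 2/4 --
  FD 5: (5,0) -> (5,-5) [heading=270, draw]
  RT 90: heading 270 -> 180
  -- iteration 3/4 --
  FD 5: (5,-5) -> (0,-5) [heading=180, draw]
  RT 90: heading 180 -> 90
  -- iteration 4/4 --
  FD 5: (0,-5) -> (0,0) [heading=90, draw]
  RT 90: heading 90 -> 0
]
Final: pos=(0,0), heading=0, 4 segment(s) drawn

Start position: (0, 0)
Final position: (0, 0)
Distance = 0; < 1e-6 -> CLOSED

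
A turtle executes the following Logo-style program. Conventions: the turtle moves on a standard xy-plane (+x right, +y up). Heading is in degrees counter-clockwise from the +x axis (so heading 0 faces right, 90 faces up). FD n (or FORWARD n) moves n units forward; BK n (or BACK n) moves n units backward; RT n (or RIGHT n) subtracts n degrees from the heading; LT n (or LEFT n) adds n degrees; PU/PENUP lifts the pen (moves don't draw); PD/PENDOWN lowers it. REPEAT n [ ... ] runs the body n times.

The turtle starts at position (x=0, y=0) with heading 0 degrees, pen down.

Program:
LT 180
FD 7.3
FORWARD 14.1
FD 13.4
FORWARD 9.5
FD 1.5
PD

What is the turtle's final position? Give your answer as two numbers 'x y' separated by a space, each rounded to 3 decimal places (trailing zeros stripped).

Answer: -45.8 0

Derivation:
Executing turtle program step by step:
Start: pos=(0,0), heading=0, pen down
LT 180: heading 0 -> 180
FD 7.3: (0,0) -> (-7.3,0) [heading=180, draw]
FD 14.1: (-7.3,0) -> (-21.4,0) [heading=180, draw]
FD 13.4: (-21.4,0) -> (-34.8,0) [heading=180, draw]
FD 9.5: (-34.8,0) -> (-44.3,0) [heading=180, draw]
FD 1.5: (-44.3,0) -> (-45.8,0) [heading=180, draw]
PD: pen down
Final: pos=(-45.8,0), heading=180, 5 segment(s) drawn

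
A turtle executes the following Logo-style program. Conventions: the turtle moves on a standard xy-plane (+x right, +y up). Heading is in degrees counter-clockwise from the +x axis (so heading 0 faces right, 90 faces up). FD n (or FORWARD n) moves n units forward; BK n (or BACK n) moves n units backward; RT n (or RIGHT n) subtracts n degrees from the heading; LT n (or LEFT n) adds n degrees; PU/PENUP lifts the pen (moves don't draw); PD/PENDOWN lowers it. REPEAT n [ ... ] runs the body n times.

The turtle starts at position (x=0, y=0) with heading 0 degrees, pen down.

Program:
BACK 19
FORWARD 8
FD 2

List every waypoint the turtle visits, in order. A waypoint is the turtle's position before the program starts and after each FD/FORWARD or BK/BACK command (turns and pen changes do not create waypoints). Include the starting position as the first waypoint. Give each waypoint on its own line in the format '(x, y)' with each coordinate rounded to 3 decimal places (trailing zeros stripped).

Executing turtle program step by step:
Start: pos=(0,0), heading=0, pen down
BK 19: (0,0) -> (-19,0) [heading=0, draw]
FD 8: (-19,0) -> (-11,0) [heading=0, draw]
FD 2: (-11,0) -> (-9,0) [heading=0, draw]
Final: pos=(-9,0), heading=0, 3 segment(s) drawn
Waypoints (4 total):
(0, 0)
(-19, 0)
(-11, 0)
(-9, 0)

Answer: (0, 0)
(-19, 0)
(-11, 0)
(-9, 0)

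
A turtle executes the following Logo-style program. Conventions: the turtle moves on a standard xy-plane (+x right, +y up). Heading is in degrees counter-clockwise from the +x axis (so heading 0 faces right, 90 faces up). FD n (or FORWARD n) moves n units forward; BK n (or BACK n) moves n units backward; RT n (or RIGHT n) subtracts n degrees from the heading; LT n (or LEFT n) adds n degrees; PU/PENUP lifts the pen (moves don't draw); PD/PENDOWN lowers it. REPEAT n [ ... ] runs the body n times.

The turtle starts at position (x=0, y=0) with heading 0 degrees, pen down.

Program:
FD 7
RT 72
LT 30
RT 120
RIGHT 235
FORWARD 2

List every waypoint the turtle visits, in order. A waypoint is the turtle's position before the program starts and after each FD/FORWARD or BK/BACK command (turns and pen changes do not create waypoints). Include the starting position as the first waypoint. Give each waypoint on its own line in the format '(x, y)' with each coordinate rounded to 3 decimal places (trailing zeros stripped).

Answer: (0, 0)
(7, 0)
(8.597, -1.204)

Derivation:
Executing turtle program step by step:
Start: pos=(0,0), heading=0, pen down
FD 7: (0,0) -> (7,0) [heading=0, draw]
RT 72: heading 0 -> 288
LT 30: heading 288 -> 318
RT 120: heading 318 -> 198
RT 235: heading 198 -> 323
FD 2: (7,0) -> (8.597,-1.204) [heading=323, draw]
Final: pos=(8.597,-1.204), heading=323, 2 segment(s) drawn
Waypoints (3 total):
(0, 0)
(7, 0)
(8.597, -1.204)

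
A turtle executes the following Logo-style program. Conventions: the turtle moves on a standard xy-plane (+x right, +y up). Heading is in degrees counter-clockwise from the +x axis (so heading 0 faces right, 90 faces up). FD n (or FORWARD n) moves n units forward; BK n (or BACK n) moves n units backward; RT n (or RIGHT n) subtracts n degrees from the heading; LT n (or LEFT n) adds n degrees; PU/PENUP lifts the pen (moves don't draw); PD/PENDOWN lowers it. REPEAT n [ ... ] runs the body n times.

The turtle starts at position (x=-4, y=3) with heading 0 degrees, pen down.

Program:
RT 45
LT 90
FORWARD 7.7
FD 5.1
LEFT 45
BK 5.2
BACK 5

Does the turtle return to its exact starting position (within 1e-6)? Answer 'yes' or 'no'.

Answer: no

Derivation:
Executing turtle program step by step:
Start: pos=(-4,3), heading=0, pen down
RT 45: heading 0 -> 315
LT 90: heading 315 -> 45
FD 7.7: (-4,3) -> (1.445,8.445) [heading=45, draw]
FD 5.1: (1.445,8.445) -> (5.051,12.051) [heading=45, draw]
LT 45: heading 45 -> 90
BK 5.2: (5.051,12.051) -> (5.051,6.851) [heading=90, draw]
BK 5: (5.051,6.851) -> (5.051,1.851) [heading=90, draw]
Final: pos=(5.051,1.851), heading=90, 4 segment(s) drawn

Start position: (-4, 3)
Final position: (5.051, 1.851)
Distance = 9.124; >= 1e-6 -> NOT closed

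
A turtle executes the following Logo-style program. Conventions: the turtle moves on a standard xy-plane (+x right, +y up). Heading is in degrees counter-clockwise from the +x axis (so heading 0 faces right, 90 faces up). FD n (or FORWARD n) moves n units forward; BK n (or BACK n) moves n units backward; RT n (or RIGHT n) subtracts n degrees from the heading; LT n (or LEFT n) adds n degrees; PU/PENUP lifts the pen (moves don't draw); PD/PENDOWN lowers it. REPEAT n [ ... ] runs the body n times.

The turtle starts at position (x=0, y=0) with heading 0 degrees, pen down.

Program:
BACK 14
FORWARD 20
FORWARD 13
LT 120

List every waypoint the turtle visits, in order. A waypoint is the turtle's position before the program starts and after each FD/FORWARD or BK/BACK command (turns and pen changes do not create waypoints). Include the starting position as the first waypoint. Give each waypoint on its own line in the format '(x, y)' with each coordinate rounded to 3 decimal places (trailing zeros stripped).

Answer: (0, 0)
(-14, 0)
(6, 0)
(19, 0)

Derivation:
Executing turtle program step by step:
Start: pos=(0,0), heading=0, pen down
BK 14: (0,0) -> (-14,0) [heading=0, draw]
FD 20: (-14,0) -> (6,0) [heading=0, draw]
FD 13: (6,0) -> (19,0) [heading=0, draw]
LT 120: heading 0 -> 120
Final: pos=(19,0), heading=120, 3 segment(s) drawn
Waypoints (4 total):
(0, 0)
(-14, 0)
(6, 0)
(19, 0)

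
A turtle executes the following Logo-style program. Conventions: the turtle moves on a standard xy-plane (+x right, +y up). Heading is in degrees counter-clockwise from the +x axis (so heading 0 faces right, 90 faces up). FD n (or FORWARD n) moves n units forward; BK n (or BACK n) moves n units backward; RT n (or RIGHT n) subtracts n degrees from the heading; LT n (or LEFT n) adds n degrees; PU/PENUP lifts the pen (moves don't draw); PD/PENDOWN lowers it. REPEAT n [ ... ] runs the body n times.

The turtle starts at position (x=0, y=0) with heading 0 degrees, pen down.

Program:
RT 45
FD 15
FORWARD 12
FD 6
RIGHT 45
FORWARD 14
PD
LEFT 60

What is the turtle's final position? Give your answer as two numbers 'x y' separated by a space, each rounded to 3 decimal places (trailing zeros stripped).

Executing turtle program step by step:
Start: pos=(0,0), heading=0, pen down
RT 45: heading 0 -> 315
FD 15: (0,0) -> (10.607,-10.607) [heading=315, draw]
FD 12: (10.607,-10.607) -> (19.092,-19.092) [heading=315, draw]
FD 6: (19.092,-19.092) -> (23.335,-23.335) [heading=315, draw]
RT 45: heading 315 -> 270
FD 14: (23.335,-23.335) -> (23.335,-37.335) [heading=270, draw]
PD: pen down
LT 60: heading 270 -> 330
Final: pos=(23.335,-37.335), heading=330, 4 segment(s) drawn

Answer: 23.335 -37.335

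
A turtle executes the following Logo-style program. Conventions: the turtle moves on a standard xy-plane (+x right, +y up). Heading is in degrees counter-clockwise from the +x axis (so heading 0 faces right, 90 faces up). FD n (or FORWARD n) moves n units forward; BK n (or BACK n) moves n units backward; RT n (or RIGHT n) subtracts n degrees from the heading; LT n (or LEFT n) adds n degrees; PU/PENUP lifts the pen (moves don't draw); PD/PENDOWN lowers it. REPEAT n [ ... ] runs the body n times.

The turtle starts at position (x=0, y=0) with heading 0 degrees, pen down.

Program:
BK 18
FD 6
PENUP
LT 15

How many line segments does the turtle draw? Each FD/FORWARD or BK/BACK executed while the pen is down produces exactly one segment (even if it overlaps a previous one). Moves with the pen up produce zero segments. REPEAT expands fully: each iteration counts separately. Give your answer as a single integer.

Executing turtle program step by step:
Start: pos=(0,0), heading=0, pen down
BK 18: (0,0) -> (-18,0) [heading=0, draw]
FD 6: (-18,0) -> (-12,0) [heading=0, draw]
PU: pen up
LT 15: heading 0 -> 15
Final: pos=(-12,0), heading=15, 2 segment(s) drawn
Segments drawn: 2

Answer: 2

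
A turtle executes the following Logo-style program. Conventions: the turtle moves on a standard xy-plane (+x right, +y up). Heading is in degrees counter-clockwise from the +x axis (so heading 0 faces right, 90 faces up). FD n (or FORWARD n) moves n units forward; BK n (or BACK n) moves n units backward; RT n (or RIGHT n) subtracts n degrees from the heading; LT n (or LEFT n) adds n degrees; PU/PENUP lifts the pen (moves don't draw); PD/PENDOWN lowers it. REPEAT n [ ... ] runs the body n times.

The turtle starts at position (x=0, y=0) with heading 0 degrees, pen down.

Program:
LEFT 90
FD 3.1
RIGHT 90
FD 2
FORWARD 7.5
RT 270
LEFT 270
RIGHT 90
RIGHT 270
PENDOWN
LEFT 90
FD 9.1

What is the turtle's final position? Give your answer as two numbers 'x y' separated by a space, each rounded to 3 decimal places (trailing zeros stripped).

Executing turtle program step by step:
Start: pos=(0,0), heading=0, pen down
LT 90: heading 0 -> 90
FD 3.1: (0,0) -> (0,3.1) [heading=90, draw]
RT 90: heading 90 -> 0
FD 2: (0,3.1) -> (2,3.1) [heading=0, draw]
FD 7.5: (2,3.1) -> (9.5,3.1) [heading=0, draw]
RT 270: heading 0 -> 90
LT 270: heading 90 -> 0
RT 90: heading 0 -> 270
RT 270: heading 270 -> 0
PD: pen down
LT 90: heading 0 -> 90
FD 9.1: (9.5,3.1) -> (9.5,12.2) [heading=90, draw]
Final: pos=(9.5,12.2), heading=90, 4 segment(s) drawn

Answer: 9.5 12.2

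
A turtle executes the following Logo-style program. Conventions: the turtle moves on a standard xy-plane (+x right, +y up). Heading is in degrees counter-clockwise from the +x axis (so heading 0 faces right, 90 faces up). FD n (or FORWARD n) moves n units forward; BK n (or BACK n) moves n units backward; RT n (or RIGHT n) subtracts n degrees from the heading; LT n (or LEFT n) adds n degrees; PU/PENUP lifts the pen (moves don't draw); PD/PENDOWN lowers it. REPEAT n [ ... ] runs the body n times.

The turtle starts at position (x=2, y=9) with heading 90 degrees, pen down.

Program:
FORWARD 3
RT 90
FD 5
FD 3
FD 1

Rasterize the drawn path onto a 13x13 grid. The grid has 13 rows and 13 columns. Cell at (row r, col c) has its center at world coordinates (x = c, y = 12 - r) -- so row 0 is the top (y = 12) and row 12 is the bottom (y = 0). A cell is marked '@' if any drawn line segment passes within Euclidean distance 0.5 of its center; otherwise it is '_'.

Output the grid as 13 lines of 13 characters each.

Segment 0: (2,9) -> (2,12)
Segment 1: (2,12) -> (7,12)
Segment 2: (7,12) -> (10,12)
Segment 3: (10,12) -> (11,12)

Answer: __@@@@@@@@@@_
__@__________
__@__________
__@__________
_____________
_____________
_____________
_____________
_____________
_____________
_____________
_____________
_____________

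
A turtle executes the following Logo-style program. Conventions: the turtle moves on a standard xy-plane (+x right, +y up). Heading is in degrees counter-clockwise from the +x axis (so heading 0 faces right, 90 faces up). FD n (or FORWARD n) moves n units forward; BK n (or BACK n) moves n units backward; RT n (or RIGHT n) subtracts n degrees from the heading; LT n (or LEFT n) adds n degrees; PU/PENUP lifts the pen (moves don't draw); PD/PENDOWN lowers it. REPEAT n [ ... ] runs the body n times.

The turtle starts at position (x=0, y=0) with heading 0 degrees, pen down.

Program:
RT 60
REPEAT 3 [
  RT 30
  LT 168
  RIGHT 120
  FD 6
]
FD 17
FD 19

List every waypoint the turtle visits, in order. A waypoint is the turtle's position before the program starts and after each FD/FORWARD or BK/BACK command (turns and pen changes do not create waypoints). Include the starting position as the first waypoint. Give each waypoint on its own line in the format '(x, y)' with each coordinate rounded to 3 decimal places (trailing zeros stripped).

Executing turtle program step by step:
Start: pos=(0,0), heading=0, pen down
RT 60: heading 0 -> 300
REPEAT 3 [
  -- iteration 1/3 --
  RT 30: heading 300 -> 270
  LT 168: heading 270 -> 78
  RT 120: heading 78 -> 318
  FD 6: (0,0) -> (4.459,-4.015) [heading=318, draw]
  -- iteration 2/3 --
  RT 30: heading 318 -> 288
  LT 168: heading 288 -> 96
  RT 120: heading 96 -> 336
  FD 6: (4.459,-4.015) -> (9.94,-6.455) [heading=336, draw]
  -- iteration 3/3 --
  RT 30: heading 336 -> 306
  LT 168: heading 306 -> 114
  RT 120: heading 114 -> 354
  FD 6: (9.94,-6.455) -> (15.907,-7.082) [heading=354, draw]
]
FD 17: (15.907,-7.082) -> (32.814,-8.859) [heading=354, draw]
FD 19: (32.814,-8.859) -> (51.71,-10.845) [heading=354, draw]
Final: pos=(51.71,-10.845), heading=354, 5 segment(s) drawn
Waypoints (6 total):
(0, 0)
(4.459, -4.015)
(9.94, -6.455)
(15.907, -7.082)
(32.814, -8.859)
(51.71, -10.845)

Answer: (0, 0)
(4.459, -4.015)
(9.94, -6.455)
(15.907, -7.082)
(32.814, -8.859)
(51.71, -10.845)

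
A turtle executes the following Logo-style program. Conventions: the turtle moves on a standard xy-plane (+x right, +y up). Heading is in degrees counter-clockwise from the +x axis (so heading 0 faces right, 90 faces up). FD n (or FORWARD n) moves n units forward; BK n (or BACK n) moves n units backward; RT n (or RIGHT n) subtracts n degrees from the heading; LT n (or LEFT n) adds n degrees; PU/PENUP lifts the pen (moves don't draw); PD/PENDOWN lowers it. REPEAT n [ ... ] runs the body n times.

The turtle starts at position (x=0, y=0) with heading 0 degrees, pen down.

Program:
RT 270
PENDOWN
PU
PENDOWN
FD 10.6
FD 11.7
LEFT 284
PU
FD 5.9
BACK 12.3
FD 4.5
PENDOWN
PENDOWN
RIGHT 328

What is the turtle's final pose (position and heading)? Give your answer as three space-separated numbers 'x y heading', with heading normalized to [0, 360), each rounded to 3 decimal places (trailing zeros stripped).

Answer: -1.844 21.84 46

Derivation:
Executing turtle program step by step:
Start: pos=(0,0), heading=0, pen down
RT 270: heading 0 -> 90
PD: pen down
PU: pen up
PD: pen down
FD 10.6: (0,0) -> (0,10.6) [heading=90, draw]
FD 11.7: (0,10.6) -> (0,22.3) [heading=90, draw]
LT 284: heading 90 -> 14
PU: pen up
FD 5.9: (0,22.3) -> (5.725,23.727) [heading=14, move]
BK 12.3: (5.725,23.727) -> (-6.21,20.752) [heading=14, move]
FD 4.5: (-6.21,20.752) -> (-1.844,21.84) [heading=14, move]
PD: pen down
PD: pen down
RT 328: heading 14 -> 46
Final: pos=(-1.844,21.84), heading=46, 2 segment(s) drawn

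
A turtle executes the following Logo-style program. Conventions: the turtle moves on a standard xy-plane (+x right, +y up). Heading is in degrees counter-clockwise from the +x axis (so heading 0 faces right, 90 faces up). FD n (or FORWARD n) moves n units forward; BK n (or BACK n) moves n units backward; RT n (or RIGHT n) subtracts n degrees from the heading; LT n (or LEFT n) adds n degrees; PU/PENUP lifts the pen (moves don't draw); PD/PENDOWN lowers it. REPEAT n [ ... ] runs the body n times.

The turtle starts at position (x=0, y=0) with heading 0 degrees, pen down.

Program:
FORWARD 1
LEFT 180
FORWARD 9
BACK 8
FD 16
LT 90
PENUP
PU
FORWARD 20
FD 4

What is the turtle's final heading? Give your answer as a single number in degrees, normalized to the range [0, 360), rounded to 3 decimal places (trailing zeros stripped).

Answer: 270

Derivation:
Executing turtle program step by step:
Start: pos=(0,0), heading=0, pen down
FD 1: (0,0) -> (1,0) [heading=0, draw]
LT 180: heading 0 -> 180
FD 9: (1,0) -> (-8,0) [heading=180, draw]
BK 8: (-8,0) -> (0,0) [heading=180, draw]
FD 16: (0,0) -> (-16,0) [heading=180, draw]
LT 90: heading 180 -> 270
PU: pen up
PU: pen up
FD 20: (-16,0) -> (-16,-20) [heading=270, move]
FD 4: (-16,-20) -> (-16,-24) [heading=270, move]
Final: pos=(-16,-24), heading=270, 4 segment(s) drawn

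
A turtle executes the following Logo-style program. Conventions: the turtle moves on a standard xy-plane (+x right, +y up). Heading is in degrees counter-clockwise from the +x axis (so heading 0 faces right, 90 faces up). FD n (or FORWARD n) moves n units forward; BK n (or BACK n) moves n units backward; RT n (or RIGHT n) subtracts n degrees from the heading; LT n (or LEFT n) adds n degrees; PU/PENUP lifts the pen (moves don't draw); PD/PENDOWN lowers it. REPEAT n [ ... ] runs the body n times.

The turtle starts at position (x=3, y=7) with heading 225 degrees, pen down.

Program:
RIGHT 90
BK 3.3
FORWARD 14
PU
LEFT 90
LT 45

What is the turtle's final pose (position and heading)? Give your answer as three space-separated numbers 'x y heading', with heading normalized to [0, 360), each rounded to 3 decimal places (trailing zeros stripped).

Executing turtle program step by step:
Start: pos=(3,7), heading=225, pen down
RT 90: heading 225 -> 135
BK 3.3: (3,7) -> (5.333,4.667) [heading=135, draw]
FD 14: (5.333,4.667) -> (-4.566,14.566) [heading=135, draw]
PU: pen up
LT 90: heading 135 -> 225
LT 45: heading 225 -> 270
Final: pos=(-4.566,14.566), heading=270, 2 segment(s) drawn

Answer: -4.566 14.566 270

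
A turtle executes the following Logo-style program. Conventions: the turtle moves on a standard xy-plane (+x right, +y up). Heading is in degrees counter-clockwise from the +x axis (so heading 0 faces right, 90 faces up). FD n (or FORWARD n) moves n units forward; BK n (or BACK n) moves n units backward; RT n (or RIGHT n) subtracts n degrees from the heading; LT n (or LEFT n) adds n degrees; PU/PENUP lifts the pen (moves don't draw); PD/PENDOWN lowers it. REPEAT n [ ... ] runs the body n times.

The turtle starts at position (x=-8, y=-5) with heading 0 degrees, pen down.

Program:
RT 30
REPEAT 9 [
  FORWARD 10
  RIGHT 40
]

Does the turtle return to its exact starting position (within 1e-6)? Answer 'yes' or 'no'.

Executing turtle program step by step:
Start: pos=(-8,-5), heading=0, pen down
RT 30: heading 0 -> 330
REPEAT 9 [
  -- iteration 1/9 --
  FD 10: (-8,-5) -> (0.66,-10) [heading=330, draw]
  RT 40: heading 330 -> 290
  -- iteration 2/9 --
  FD 10: (0.66,-10) -> (4.08,-19.397) [heading=290, draw]
  RT 40: heading 290 -> 250
  -- iteration 3/9 --
  FD 10: (4.08,-19.397) -> (0.66,-28.794) [heading=250, draw]
  RT 40: heading 250 -> 210
  -- iteration 4/9 --
  FD 10: (0.66,-28.794) -> (-8,-33.794) [heading=210, draw]
  RT 40: heading 210 -> 170
  -- iteration 5/9 --
  FD 10: (-8,-33.794) -> (-17.848,-32.057) [heading=170, draw]
  RT 40: heading 170 -> 130
  -- iteration 6/9 --
  FD 10: (-17.848,-32.057) -> (-24.276,-24.397) [heading=130, draw]
  RT 40: heading 130 -> 90
  -- iteration 7/9 --
  FD 10: (-24.276,-24.397) -> (-24.276,-14.397) [heading=90, draw]
  RT 40: heading 90 -> 50
  -- iteration 8/9 --
  FD 10: (-24.276,-14.397) -> (-17.848,-6.736) [heading=50, draw]
  RT 40: heading 50 -> 10
  -- iteration 9/9 --
  FD 10: (-17.848,-6.736) -> (-8,-5) [heading=10, draw]
  RT 40: heading 10 -> 330
]
Final: pos=(-8,-5), heading=330, 9 segment(s) drawn

Start position: (-8, -5)
Final position: (-8, -5)
Distance = 0; < 1e-6 -> CLOSED

Answer: yes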